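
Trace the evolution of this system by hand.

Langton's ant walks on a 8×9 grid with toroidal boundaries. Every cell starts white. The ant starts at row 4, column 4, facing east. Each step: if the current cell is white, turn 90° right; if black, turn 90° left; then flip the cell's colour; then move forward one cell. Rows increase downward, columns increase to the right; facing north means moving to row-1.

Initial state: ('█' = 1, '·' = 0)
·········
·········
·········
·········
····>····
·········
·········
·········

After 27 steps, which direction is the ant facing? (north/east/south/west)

t=0: ·········
·········
·········
·········
····>····
·········
·········
·········
t=1: ·········
·········
·········
·········
····█····
····v····
·········
·········
t=2: ·········
·········
·········
·········
····█····
···<█····
·········
·········
t=3: ·········
·········
·········
·········
···^█····
···██····
·········
·········
t=4: ·········
·········
·········
·········
···█>····
···██····
·········
·········
t=5: ·········
·········
·········
····^····
···█·····
···██····
·········
·········
t=6: ·········
·········
·········
····█>···
···█·····
···██····
·········
·········
t=7: ·········
·········
·········
····██···
···█·v···
···██····
·········
·········
t=8: ·········
·········
·········
····██···
···█<█···
···██····
·········
·········
t=9: ·········
·········
·········
····^█···
···███···
···██····
·········
·········
t=10: ·········
·········
·········
···<·█···
···███···
···██····
·········
·········
t=11: ·········
·········
···^·····
···█·█···
···███···
···██····
·········
·········
t=12: ·········
·········
···█>····
···█·█···
···███···
···██····
·········
·········
t=13: ·········
·········
···██····
···█v█···
···███···
···██····
·········
·········
t=14: ·········
·········
···██····
···<██···
···███···
···██····
·········
·········
t=15: ·········
·········
···██····
····██···
···v██···
···██····
·········
·········
t=16: ·········
·········
···██····
····██···
····>█···
···██····
·········
·········
t=17: ·········
·········
···██····
····^█···
·····█···
···██····
·········
·········
t=18: ·········
·········
···██····
···<·█···
·····█···
···██····
·········
·········
t=19: ·········
·········
···^█····
···█·█···
·····█···
···██····
·········
·········
t=20: ·········
·········
··<·█····
···█·█···
·····█···
···██····
·········
·········
t=21: ·········
··^······
··█·█····
···█·█···
·····█···
···██····
·········
·········
t=22: ·········
··█>·····
··█·█····
···█·█···
·····█···
···██····
·········
·········
t=23: ·········
··██·····
··█v█····
···█·█···
·····█···
···██····
·········
·········
t=24: ·········
··██·····
··<██····
···█·█···
·····█···
···██····
·········
·········
t=25: ·········
··██·····
···██····
··v█·█···
·····█···
···██····
·········
·········
t=26: ·········
··██·····
···██····
·<██·█···
·····█···
···██····
·········
·········
t=27: ·········
··██·····
·^·██····
·███·█···
·····█···
···██····
·········
·········

north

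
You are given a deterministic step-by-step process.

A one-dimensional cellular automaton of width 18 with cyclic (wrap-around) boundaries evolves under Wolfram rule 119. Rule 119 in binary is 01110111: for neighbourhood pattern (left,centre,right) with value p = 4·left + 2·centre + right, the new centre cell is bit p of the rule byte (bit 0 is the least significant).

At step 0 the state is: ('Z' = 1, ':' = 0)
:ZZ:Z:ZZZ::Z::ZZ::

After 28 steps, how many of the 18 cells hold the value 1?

[0] :ZZ:Z:ZZZ::Z::ZZ::
[1] Z:ZZZZ::ZZZZZZ:ZZZ
[2] ZZ:::ZZZ:::::ZZ:::
[3] :ZZZZ::ZZZZZZ:ZZZZ
[4] Z:::ZZZ:::::ZZ:::Z
[5] ZZZZ::ZZZZZZ:ZZZZ:
[6] :::ZZZ:::::ZZ:::ZZ
[7] ZZZ::ZZZZZZ:ZZZZ:Z
[8] ::ZZZ:::::ZZ:::ZZ:
[9] ZZ::ZZZZZZ:ZZZZ:ZZ
[10] :ZZZ:::::ZZ:::ZZ::
[11] Z::ZZZZZZ:ZZZZ:ZZZ
[12] ZZZ:::::ZZ:::ZZ:::
[13] ::ZZZZZZ:ZZZZ:ZZZZ
[14] ZZ:::::ZZ:::ZZ:::Z
[15] :ZZZZZZ:ZZZZ:ZZZZ:
[16] Z:::::ZZ:::ZZ:::ZZ
[17] ZZZZZZ:ZZZZ:ZZZZ::
[18] :::::ZZ:::ZZ:::ZZZ
[19] ZZZZZ:ZZZZ:ZZZZ::Z
[20] ::::ZZ:::ZZ:::ZZZ:
[21] ZZZZ:ZZZZ:ZZZZ::ZZ
[22] :::ZZ:::ZZ:::ZZZ::
[23] ZZZ:ZZZZ:ZZZZ::ZZZ
[24] ::ZZ:::ZZ:::ZZZ:::
[25] ZZ:ZZZZ:ZZZZ::ZZZZ
[26] :ZZ:::ZZ:::ZZZ::::
[27] Z:ZZZZ:ZZZZ::ZZZZZ
[28] ZZ:::ZZ:::ZZZ:::::

7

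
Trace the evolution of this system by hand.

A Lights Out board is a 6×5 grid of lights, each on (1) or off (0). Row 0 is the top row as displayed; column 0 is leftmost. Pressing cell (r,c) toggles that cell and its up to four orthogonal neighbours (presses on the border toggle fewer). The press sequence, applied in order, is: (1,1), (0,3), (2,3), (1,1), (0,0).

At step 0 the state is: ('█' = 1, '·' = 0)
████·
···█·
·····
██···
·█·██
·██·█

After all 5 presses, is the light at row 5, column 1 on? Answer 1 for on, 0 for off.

1

t=0: ████·
···█·
·····
██···
·█·██
·██·█
t=1: █·██·
████·
·█···
██···
·█·██
·██·█
t=2: █···█
███··
·█···
██···
·█·██
·██·█
t=3: █···█
████·
·████
██·█·
·█·██
·██·█
t=4: ██··█
···█·
··███
██·█·
·█·██
·██·█
t=5: ····█
█··█·
··███
██·█·
·█·██
·██·█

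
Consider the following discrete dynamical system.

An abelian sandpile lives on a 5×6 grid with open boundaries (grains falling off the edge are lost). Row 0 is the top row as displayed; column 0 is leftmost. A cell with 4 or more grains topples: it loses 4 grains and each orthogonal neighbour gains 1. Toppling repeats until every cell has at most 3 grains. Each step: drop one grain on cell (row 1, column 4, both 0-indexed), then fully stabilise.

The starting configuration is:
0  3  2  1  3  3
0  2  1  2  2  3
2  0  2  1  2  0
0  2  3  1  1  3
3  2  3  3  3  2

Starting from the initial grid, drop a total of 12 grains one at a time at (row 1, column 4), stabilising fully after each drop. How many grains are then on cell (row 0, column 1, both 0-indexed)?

1

step 0: 0  3  2  1  3  3
0  2  1  2  2  3
2  0  2  1  2  0
0  2  3  1  1  3
3  2  3  3  3  2
step 1: 0  3  2  1  3  3
0  2  1  2  3  3
2  0  2  1  2  0
0  2  3  1  1  3
3  2  3  3  3  2
step 2: 0  3  2  2  1  1
0  2  1  3  2  1
2  0  2  1  3  1
0  2  3  1  1  3
3  2  3  3  3  2
step 3: 0  3  2  2  1  1
0  2  1  3  3  1
2  0  2  1  3  1
0  2  3  1  1  3
3  2  3  3  3  2
step 4: 0  3  2  3  2  1
0  2  2  0  2  2
2  0  2  3  0  2
0  2  3  1  2  3
3  2  3  3  3  2
step 5: 0  3  2  3  2  1
0  2  2  0  3  2
2  0  2  3  0  2
0  2  3  1  2  3
3  2  3  3  3  2
step 6: 0  3  2  3  3  1
0  2  2  1  0  3
2  0  2  3  1  2
0  2  3  1  2  3
3  2  3  3  3  2
step 7: 0  3  2  3  3  1
0  2  2  1  1  3
2  0  2  3  1  2
0  2  3  1  2  3
3  2  3  3  3  2
step 8: 0  3  2  3  3  1
0  2  2  1  2  3
2  0  2  3  1  2
0  2  3  1  2  3
3  2  3  3  3  2
step 9: 0  3  2  3  3  1
0  2  2  1  3  3
2  0  2  3  1  2
0  2  3  1  2  3
3  2  3  3  3  2
step 10: 0  3  3  0  1  3
0  2  2  3  2  0
2  0  2  3  2  3
0  2  3  1  2  3
3  2  3  3  3  2
step 11: 0  3  3  0  1  3
0  2  2  3  3  0
2  0  2  3  2  3
0  2  3  1  2  3
3  2  3  3  3  2
step 12: 1  1  1  2  2  3
1  0  2  2  2  2
2  2  1  3  2  1
0  3  2  1  2  2
3  3  1  2  2  0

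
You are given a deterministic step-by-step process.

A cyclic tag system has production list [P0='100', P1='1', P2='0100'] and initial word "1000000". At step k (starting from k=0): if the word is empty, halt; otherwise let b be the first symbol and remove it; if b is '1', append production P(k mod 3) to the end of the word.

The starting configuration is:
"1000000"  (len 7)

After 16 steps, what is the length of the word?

gen 0: "1000000"  (len 7)
gen 1: "000000100"  (len 9)
gen 2: "00000100"  (len 8)
gen 3: "0000100"  (len 7)
gen 4: "000100"  (len 6)
gen 5: "00100"  (len 5)
gen 6: "0100"  (len 4)
gen 7: "100"  (len 3)
gen 8: "001"  (len 3)
gen 9: "01"  (len 2)
gen 10: "1"  (len 1)
gen 11: "1"  (len 1)
gen 12: "0100"  (len 4)
gen 13: "100"  (len 3)
gen 14: "001"  (len 3)
gen 15: "01"  (len 2)
gen 16: "1"  (len 1)

1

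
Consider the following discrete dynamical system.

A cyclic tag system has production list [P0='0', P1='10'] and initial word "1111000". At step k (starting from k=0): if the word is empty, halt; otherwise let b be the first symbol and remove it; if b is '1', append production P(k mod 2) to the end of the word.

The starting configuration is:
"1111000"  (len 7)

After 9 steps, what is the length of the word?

k=0  "1111000"  (len 7)
k=1  "1110000"  (len 7)
k=2  "11000010"  (len 8)
k=3  "10000100"  (len 8)
k=4  "000010010"  (len 9)
k=5  "00010010"  (len 8)
k=6  "0010010"  (len 7)
k=7  "010010"  (len 6)
k=8  "10010"  (len 5)
k=9  "00100"  (len 5)

5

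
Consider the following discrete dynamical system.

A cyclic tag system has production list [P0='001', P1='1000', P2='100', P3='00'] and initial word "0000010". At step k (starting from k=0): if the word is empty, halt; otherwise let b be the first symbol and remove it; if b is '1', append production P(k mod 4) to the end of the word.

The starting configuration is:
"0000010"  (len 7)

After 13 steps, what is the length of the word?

step 0: "0000010"  (len 7)
step 1: "000010"  (len 6)
step 2: "00010"  (len 5)
step 3: "0010"  (len 4)
step 4: "010"  (len 3)
step 5: "10"  (len 2)
step 6: "01000"  (len 5)
step 7: "1000"  (len 4)
step 8: "00000"  (len 5)
step 9: "0000"  (len 4)
step 10: "000"  (len 3)
step 11: "00"  (len 2)
step 12: "0"  (len 1)
step 13: (halted — word empty)

0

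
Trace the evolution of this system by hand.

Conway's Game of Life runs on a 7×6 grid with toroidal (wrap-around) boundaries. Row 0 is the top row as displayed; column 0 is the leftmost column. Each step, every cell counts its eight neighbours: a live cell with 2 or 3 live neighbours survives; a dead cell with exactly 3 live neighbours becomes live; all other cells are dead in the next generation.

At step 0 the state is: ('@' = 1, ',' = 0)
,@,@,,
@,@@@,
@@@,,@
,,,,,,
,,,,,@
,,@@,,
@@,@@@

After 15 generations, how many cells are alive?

2

t=0: ,@,@,,
@,@@@,
@@@,,@
,,,,,,
,,,,,@
,,@@,,
@@,@@@
t=1: ,,,,,,
,,,,@,
@,@,@@
,@,,,@
,,,,,,
,@@@,,
@@,,,@
t=2: @,,,,@
,,,@@,
@@,@@,
,@,,@@
@@,,,,
,@@,,,
@@,,,,
t=3: @@,,@@
,@@@,,
@@,,,,
,,,@@,
,,,,,@
,,@,,,
,,@,,@
t=4: ,,,,@@
,,,@@,
@@,,@,
@,,,@@
,,,@@,
,,,,,,
,,@@@@
t=5: ,,@,,,
@,,@,,
@@,,,,
@@,,,,
,,,@@,
,,@,,@
,,,@,@
t=6: ,,@@@,
@,@,,,
,,@,,@
@@@,,@
@@@@@@
,,@,,@
,,@@@,
t=7: ,,,,@@
,,@,@@
,,@@,@
,,,,,,
,,,,,,
,,,,,,
,@,,,@
t=8: ,,,@,,
@,@,,,
,,@@,@
,,,,,,
,,,,,,
,,,,,,
@,,,@@
t=9: @@,@@,
,@@,@,
,@@@,,
,,,,,,
,,,,,,
,,,,,@
,,,,@@
t=10: @@,,,,
,,,,@@
,@,@,,
,,@,,,
,,,,,,
,,,,@@
,,,@,,
t=11: @,,,@@
,@@,@@
,,@@@,
,,@,,,
,,,,,,
,,,,@,
@,,,@@
t=12: ,,,,,,
,@@,,,
,,,,@@
,,@,,,
,,,,,,
,,,,@,
@,,@,,
t=13: ,@@,,,
,,,,,,
,@@@,,
,,,,,,
,,,,,,
,,,,,,
,,,,,,
t=14: ,,,,,,
,,,@,,
,,@,,,
,,@,,,
,,,,,,
,,,,,,
,,,,,,
t=15: ,,,,,,
,,,,,,
,,@@,,
,,,,,,
,,,,,,
,,,,,,
,,,,,,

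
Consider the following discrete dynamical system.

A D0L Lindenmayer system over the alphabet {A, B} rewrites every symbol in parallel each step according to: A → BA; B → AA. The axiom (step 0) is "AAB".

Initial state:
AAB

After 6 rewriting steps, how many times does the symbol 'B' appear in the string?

step 0: AAB
step 1: BABAAA
step 2: AABAAABABABA
step 3: BABAAABABABAAABAAABAAABA
step 4: AABAAABABABAAABAAABAAABABABAAABABABAAABABABAAABA
step 5: BABAAABABABAAABAAABAAABABABAAABABABAAABABABAAABAAABAAABABABAAABAAABAAABABABAAABAAABAAABABABAAABA
step 6: AABAAABABABAAABAAABAAABABABAAABABABAAABABABAAABAAABAAABABA…BABABAAABAAABAAABABABAAABABABAAABABABAAABAAABAAABABABAAABA  (len 192)

64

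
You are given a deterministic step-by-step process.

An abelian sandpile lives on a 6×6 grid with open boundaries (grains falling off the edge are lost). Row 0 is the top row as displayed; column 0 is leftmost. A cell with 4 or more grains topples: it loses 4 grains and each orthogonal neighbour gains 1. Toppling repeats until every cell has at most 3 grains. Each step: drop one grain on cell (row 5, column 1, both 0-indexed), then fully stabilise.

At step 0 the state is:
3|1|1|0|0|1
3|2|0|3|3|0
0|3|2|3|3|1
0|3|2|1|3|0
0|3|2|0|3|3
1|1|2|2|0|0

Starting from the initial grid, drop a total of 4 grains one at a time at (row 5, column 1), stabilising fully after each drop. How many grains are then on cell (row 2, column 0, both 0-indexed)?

gen 0: 3|1|1|0|0|1
3|2|0|3|3|0
0|3|2|3|3|1
0|3|2|1|3|0
0|3|2|0|3|3
1|1|2|2|0|0
gen 1: 3|1|1|0|0|1
3|2|0|3|3|0
0|3|2|3|3|1
0|3|2|1|3|0
0|3|2|0|3|3
1|2|2|2|0|0
gen 2: 3|1|1|0|0|1
3|2|0|3|3|0
0|3|2|3|3|1
0|3|2|1|3|0
0|3|2|0|3|3
1|3|2|2|0|0
gen 3: 3|1|1|0|0|1
3|3|0|3|3|0
1|0|3|3|3|1
1|1|3|1|3|0
1|1|3|0|3|3
2|1|3|2|0|0
gen 4: 3|1|1|0|0|1
3|3|0|3|3|0
1|0|3|3|3|1
1|1|3|1|3|0
1|1|3|0|3|3
2|2|3|2|0|0

1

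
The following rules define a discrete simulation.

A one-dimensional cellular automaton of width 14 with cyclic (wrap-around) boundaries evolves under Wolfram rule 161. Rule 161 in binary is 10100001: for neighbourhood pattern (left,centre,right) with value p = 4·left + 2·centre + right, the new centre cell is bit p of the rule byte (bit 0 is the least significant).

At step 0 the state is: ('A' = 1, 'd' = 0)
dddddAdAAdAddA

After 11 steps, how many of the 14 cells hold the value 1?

gen 0: dddddAdAAdAddA
gen 1: dAAAddAddAdddd
gen 2: ddAddddddddAAA
gen 3: ddddAAAAAAddAd
gen 4: AAAddAAAAddddd
gen 5: dAddddAAddAAAd
gen 6: dddAAddddddAdd
gen 7: AAddddAAAAdddA
gen 8: AddAAddAAddAdd
gen 9: dddddddddddddd
gen 10: AAAAAAAAAAAAAA
gen 11: AAAAAAAAAAAAAA

14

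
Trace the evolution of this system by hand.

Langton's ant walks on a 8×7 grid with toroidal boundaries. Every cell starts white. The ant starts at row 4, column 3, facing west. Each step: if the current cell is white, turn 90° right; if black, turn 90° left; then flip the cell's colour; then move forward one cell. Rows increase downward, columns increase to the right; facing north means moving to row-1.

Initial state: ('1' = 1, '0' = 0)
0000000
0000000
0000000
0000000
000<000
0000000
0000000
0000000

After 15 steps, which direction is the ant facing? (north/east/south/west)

north

k=0  0000000
0000000
0000000
0000000
000<000
0000000
0000000
0000000
k=1  0000000
0000000
0000000
000^000
0001000
0000000
0000000
0000000
k=2  0000000
0000000
0000000
0001>00
0001000
0000000
0000000
0000000
k=3  0000000
0000000
0000000
0001100
0001v00
0000000
0000000
0000000
k=4  0000000
0000000
0000000
0001100
000<100
0000000
0000000
0000000
k=5  0000000
0000000
0000000
0001100
0000100
000v000
0000000
0000000
k=6  0000000
0000000
0000000
0001100
0000100
00<1000
0000000
0000000
k=7  0000000
0000000
0000000
0001100
00^0100
0011000
0000000
0000000
k=8  0000000
0000000
0000000
0001100
001>100
0011000
0000000
0000000
k=9  0000000
0000000
0000000
0001100
0011100
001v000
0000000
0000000
k=10  0000000
0000000
0000000
0001100
0011100
0010>00
0000000
0000000
k=11  0000000
0000000
0000000
0001100
0011100
0010100
0000v00
0000000
k=12  0000000
0000000
0000000
0001100
0011100
0010100
000<100
0000000
k=13  0000000
0000000
0000000
0001100
0011100
001^100
0001100
0000000
k=14  0000000
0000000
0000000
0001100
0011100
0011>00
0001100
0000000
k=15  0000000
0000000
0000000
0001100
0011^00
0011000
0001100
0000000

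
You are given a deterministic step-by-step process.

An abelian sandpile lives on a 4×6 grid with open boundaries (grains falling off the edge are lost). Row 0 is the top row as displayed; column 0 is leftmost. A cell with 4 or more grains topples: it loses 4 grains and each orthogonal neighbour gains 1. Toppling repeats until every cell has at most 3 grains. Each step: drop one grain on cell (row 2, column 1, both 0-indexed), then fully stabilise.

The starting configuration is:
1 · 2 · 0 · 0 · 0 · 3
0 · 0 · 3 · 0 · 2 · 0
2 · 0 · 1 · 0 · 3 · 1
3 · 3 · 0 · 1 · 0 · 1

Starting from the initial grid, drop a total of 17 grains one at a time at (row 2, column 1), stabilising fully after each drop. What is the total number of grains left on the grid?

0) 1 · 2 · 0 · 0 · 0 · 3
0 · 0 · 3 · 0 · 2 · 0
2 · 0 · 1 · 0 · 3 · 1
3 · 3 · 0 · 1 · 0 · 1
1) 1 · 2 · 0 · 0 · 0 · 3
0 · 0 · 3 · 0 · 2 · 0
2 · 1 · 1 · 0 · 3 · 1
3 · 3 · 0 · 1 · 0 · 1
2) 1 · 2 · 0 · 0 · 0 · 3
0 · 0 · 3 · 0 · 2 · 0
2 · 2 · 1 · 0 · 3 · 1
3 · 3 · 0 · 1 · 0 · 1
3) 1 · 2 · 0 · 0 · 0 · 3
0 · 0 · 3 · 0 · 2 · 0
2 · 3 · 1 · 0 · 3 · 1
3 · 3 · 0 · 1 · 0 · 1
4) 1 · 2 · 0 · 0 · 0 · 3
1 · 1 · 3 · 0 · 2 · 0
0 · 2 · 2 · 0 · 3 · 1
1 · 1 · 1 · 1 · 0 · 1
5) 1 · 2 · 0 · 0 · 0 · 3
1 · 1 · 3 · 0 · 2 · 0
0 · 3 · 2 · 0 · 3 · 1
1 · 1 · 1 · 1 · 0 · 1
6) 1 · 2 · 0 · 0 · 0 · 3
1 · 2 · 3 · 0 · 2 · 0
1 · 0 · 3 · 0 · 3 · 1
1 · 2 · 1 · 1 · 0 · 1
7) 1 · 2 · 0 · 0 · 0 · 3
1 · 2 · 3 · 0 · 2 · 0
1 · 1 · 3 · 0 · 3 · 1
1 · 2 · 1 · 1 · 0 · 1
8) 1 · 2 · 0 · 0 · 0 · 3
1 · 2 · 3 · 0 · 2 · 0
1 · 2 · 3 · 0 · 3 · 1
1 · 2 · 1 · 1 · 0 · 1
9) 1 · 2 · 0 · 0 · 0 · 3
1 · 2 · 3 · 0 · 2 · 0
1 · 3 · 3 · 0 · 3 · 1
1 · 2 · 1 · 1 · 0 · 1
10) 1 · 3 · 1 · 0 · 0 · 3
2 · 0 · 1 · 1 · 2 · 0
2 · 2 · 1 · 1 · 3 · 1
1 · 3 · 2 · 1 · 0 · 1
11) 1 · 3 · 1 · 0 · 0 · 3
2 · 0 · 1 · 1 · 2 · 0
2 · 3 · 1 · 1 · 3 · 1
1 · 3 · 2 · 1 · 0 · 1
12) 1 · 3 · 1 · 0 · 0 · 3
2 · 1 · 1 · 1 · 2 · 0
3 · 1 · 2 · 1 · 3 · 1
2 · 0 · 3 · 1 · 0 · 1
13) 1 · 3 · 1 · 0 · 0 · 3
2 · 1 · 1 · 1 · 2 · 0
3 · 2 · 2 · 1 · 3 · 1
2 · 0 · 3 · 1 · 0 · 1
14) 1 · 3 · 1 · 0 · 0 · 3
2 · 1 · 1 · 1 · 2 · 0
3 · 3 · 2 · 1 · 3 · 1
2 · 0 · 3 · 1 · 0 · 1
15) 1 · 3 · 1 · 0 · 0 · 3
3 · 2 · 1 · 1 · 2 · 0
0 · 1 · 3 · 1 · 3 · 1
3 · 1 · 3 · 1 · 0 · 1
16) 1 · 3 · 1 · 0 · 0 · 3
3 · 2 · 1 · 1 · 2 · 0
0 · 2 · 3 · 1 · 3 · 1
3 · 1 · 3 · 1 · 0 · 1
17) 1 · 3 · 1 · 0 · 0 · 3
3 · 2 · 1 · 1 · 2 · 0
0 · 3 · 3 · 1 · 3 · 1
3 · 1 · 3 · 1 · 0 · 1

37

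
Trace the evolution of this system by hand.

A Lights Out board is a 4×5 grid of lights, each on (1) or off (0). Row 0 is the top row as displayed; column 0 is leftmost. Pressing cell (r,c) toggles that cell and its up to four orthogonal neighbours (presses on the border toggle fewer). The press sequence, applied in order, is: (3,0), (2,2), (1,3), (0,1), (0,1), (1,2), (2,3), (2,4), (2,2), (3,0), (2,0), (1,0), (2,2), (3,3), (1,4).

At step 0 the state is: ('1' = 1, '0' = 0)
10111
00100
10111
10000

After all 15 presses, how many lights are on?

2

t=0: 10111
00100
10111
10000
t=1: 10111
00100
00111
01000
t=2: 10111
00000
01001
01100
t=3: 10101
00111
01011
01100
t=4: 01001
01111
01011
01100
t=5: 10101
00111
01011
01100
t=6: 10001
01001
01111
01100
t=7: 10001
01011
01000
01110
t=8: 10001
01010
01011
01111
t=9: 10001
01110
00101
01011
t=10: 10001
01110
10101
10011
t=11: 10001
11110
01101
00011
t=12: 00001
00110
11101
00011
t=13: 00001
00010
10011
00111
t=14: 00001
00010
10001
00000
t=15: 00000
00001
10000
00000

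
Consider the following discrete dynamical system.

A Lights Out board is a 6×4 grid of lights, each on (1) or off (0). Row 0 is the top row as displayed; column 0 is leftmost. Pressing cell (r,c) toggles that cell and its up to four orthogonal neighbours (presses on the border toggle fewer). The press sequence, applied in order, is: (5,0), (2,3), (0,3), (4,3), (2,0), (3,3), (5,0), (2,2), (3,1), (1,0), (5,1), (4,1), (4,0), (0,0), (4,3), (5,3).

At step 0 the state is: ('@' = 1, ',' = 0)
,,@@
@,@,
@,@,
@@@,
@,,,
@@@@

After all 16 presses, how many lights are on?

step 0: ,,@@
@,@,
@,@,
@@@,
@,,,
@@@@
step 1: ,,@@
@,@,
@,@,
@@@,
,,,,
,,@@
step 2: ,,@@
@,@@
@,,@
@@@@
,,,,
,,@@
step 3: ,,,,
@,@,
@,,@
@@@@
,,,,
,,@@
step 4: ,,,,
@,@,
@,,@
@@@,
,,@@
,,@,
step 5: ,,,,
,,@,
,@,@
,@@,
,,@@
,,@,
step 6: ,,,,
,,@,
,@,,
,@,@
,,@,
,,@,
step 7: ,,,,
,,@,
,@,,
,@,@
@,@,
@@@,
step 8: ,,,,
,,,,
,,@@
,@@@
@,@,
@@@,
step 9: ,,,,
,,,,
,@@@
@,,@
@@@,
@@@,
step 10: @,,,
@@,,
@@@@
@,,@
@@@,
@@@,
step 11: @,,,
@@,,
@@@@
@,,@
@,@,
,,,,
step 12: @,,,
@@,,
@@@@
@@,@
,@,,
,@,,
step 13: @,,,
@@,,
@@@@
,@,@
@,,,
@@,,
step 14: ,@,,
,@,,
@@@@
,@,@
@,,,
@@,,
step 15: ,@,,
,@,,
@@@@
,@,,
@,@@
@@,@
step 16: ,@,,
,@,,
@@@@
,@,,
@,@,
@@@,

12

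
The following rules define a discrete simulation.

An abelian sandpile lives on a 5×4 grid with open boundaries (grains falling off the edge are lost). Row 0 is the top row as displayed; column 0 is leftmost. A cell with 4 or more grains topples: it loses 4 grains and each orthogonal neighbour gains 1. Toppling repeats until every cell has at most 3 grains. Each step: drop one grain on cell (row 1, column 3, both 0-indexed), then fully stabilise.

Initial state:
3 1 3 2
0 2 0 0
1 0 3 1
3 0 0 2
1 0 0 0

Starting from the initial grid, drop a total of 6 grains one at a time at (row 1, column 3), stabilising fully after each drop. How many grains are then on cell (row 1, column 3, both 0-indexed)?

2

0) 3 1 3 2
0 2 0 0
1 0 3 1
3 0 0 2
1 0 0 0
1) 3 1 3 2
0 2 0 1
1 0 3 1
3 0 0 2
1 0 0 0
2) 3 1 3 2
0 2 0 2
1 0 3 1
3 0 0 2
1 0 0 0
3) 3 1 3 2
0 2 0 3
1 0 3 1
3 0 0 2
1 0 0 0
4) 3 1 3 3
0 2 1 0
1 0 3 2
3 0 0 2
1 0 0 0
5) 3 1 3 3
0 2 1 1
1 0 3 2
3 0 0 2
1 0 0 0
6) 3 1 3 3
0 2 1 2
1 0 3 2
3 0 0 2
1 0 0 0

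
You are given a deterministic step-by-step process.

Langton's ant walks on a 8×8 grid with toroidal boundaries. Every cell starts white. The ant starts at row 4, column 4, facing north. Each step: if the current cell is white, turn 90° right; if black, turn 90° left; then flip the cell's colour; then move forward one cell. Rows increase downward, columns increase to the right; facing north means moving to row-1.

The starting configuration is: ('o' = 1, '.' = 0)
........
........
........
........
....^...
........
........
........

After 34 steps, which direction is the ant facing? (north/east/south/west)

gen 0: ........
........
........
........
....^...
........
........
........
gen 1: ........
........
........
........
....o>..
........
........
........
gen 2: ........
........
........
........
....oo..
.....v..
........
........
gen 3: ........
........
........
........
....oo..
....<o..
........
........
gen 4: ........
........
........
........
....^o..
....oo..
........
........
gen 5: ........
........
........
........
...<.o..
....oo..
........
........
gen 6: ........
........
........
...^....
...o.o..
....oo..
........
........
gen 7: ........
........
........
...o>...
...o.o..
....oo..
........
........
gen 8: ........
........
........
...oo...
...ovo..
....oo..
........
........
gen 9: ........
........
........
...oo...
...<oo..
....oo..
........
........
gen 10: ........
........
........
...oo...
....oo..
...voo..
........
........
gen 11: ........
........
........
...oo...
....oo..
..<ooo..
........
........
gen 12: ........
........
........
...oo...
..^.oo..
..oooo..
........
........
gen 13: ........
........
........
...oo...
..o>oo..
..oooo..
........
........
gen 14: ........
........
........
...oo...
..oooo..
..ovoo..
........
........
gen 15: ........
........
........
...oo...
..oooo..
..o.>o..
........
........
gen 16: ........
........
........
...oo...
..oo^o..
..o..o..
........
........
gen 17: ........
........
........
...oo...
..o<.o..
..o..o..
........
........
gen 18: ........
........
........
...oo...
..o..o..
..ov.o..
........
........
gen 19: ........
........
........
...oo...
..o..o..
..<o.o..
........
........
gen 20: ........
........
........
...oo...
..o..o..
...o.o..
..v.....
........
gen 21: ........
........
........
...oo...
..o..o..
...o.o..
.<o.....
........
gen 22: ........
........
........
...oo...
..o..o..
.^.o.o..
.oo.....
........
gen 23: ........
........
........
...oo...
..o..o..
.o>o.o..
.oo.....
........
gen 24: ........
........
........
...oo...
..o..o..
.ooo.o..
.ov.....
........
gen 25: ........
........
........
...oo...
..o..o..
.ooo.o..
.o.>....
........
gen 26: ........
........
........
...oo...
..o..o..
.ooo.o..
.o.o....
...v....
gen 27: ........
........
........
...oo...
..o..o..
.ooo.o..
.o.o....
..<o....
gen 28: ........
........
........
...oo...
..o..o..
.ooo.o..
.o^o....
..oo....
gen 29: ........
........
........
...oo...
..o..o..
.ooo.o..
.oo>....
..oo....
gen 30: ........
........
........
...oo...
..o..o..
.oo^.o..
.oo.....
..oo....
gen 31: ........
........
........
...oo...
..o..o..
.o<..o..
.oo.....
..oo....
gen 32: ........
........
........
...oo...
..o..o..
.o...o..
.ov.....
..oo....
gen 33: ........
........
........
...oo...
..o..o..
.o...o..
.o.>....
..oo....
gen 34: ........
........
........
...oo...
..o..o..
.o...o..
.o.o....
..ov....

south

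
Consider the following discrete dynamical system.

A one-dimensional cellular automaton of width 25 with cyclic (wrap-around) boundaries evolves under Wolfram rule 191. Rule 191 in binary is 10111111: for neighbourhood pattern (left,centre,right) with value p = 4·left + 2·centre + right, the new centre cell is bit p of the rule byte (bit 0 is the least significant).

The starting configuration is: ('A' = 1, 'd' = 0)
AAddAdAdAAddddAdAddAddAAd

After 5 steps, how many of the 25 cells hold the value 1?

22

k=0  AAddAdAdAAddddAdAddAddAAd
k=1  AdAAAAAAAdAAAAAAAAAAAAAdA
k=2  dAAAAAAAdAAAAAAAAAAAAAdAA
k=3  AAAAAAAdAAAAAAAAAAAAAdAAd
k=4  AAAAAAdAAAAAAAAAAAAAdAAdA
k=5  AAAAAdAAAAAAAAAAAAAdAAdAA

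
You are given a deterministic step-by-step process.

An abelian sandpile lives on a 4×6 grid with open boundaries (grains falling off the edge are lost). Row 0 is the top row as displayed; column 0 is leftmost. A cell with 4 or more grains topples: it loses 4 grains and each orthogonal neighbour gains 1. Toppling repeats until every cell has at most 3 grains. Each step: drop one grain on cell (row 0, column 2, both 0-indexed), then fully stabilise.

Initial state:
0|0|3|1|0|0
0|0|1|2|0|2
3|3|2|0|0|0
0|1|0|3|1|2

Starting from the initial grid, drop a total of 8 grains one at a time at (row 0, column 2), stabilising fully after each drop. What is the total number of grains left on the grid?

gen 0: 0|0|3|1|0|0
0|0|1|2|0|2
3|3|2|0|0|0
0|1|0|3|1|2
gen 1: 0|1|0|2|0|0
0|0|2|2|0|2
3|3|2|0|0|0
0|1|0|3|1|2
gen 2: 0|1|1|2|0|0
0|0|2|2|0|2
3|3|2|0|0|0
0|1|0|3|1|2
gen 3: 0|1|2|2|0|0
0|0|2|2|0|2
3|3|2|0|0|0
0|1|0|3|1|2
gen 4: 0|1|3|2|0|0
0|0|2|2|0|2
3|3|2|0|0|0
0|1|0|3|1|2
gen 5: 0|2|0|3|0|0
0|0|3|2|0|2
3|3|2|0|0|0
0|1|0|3|1|2
gen 6: 0|2|1|3|0|0
0|0|3|2|0|2
3|3|2|0|0|0
0|1|0|3|1|2
gen 7: 0|2|2|3|0|0
0|0|3|2|0|2
3|3|2|0|0|0
0|1|0|3|1|2
gen 8: 0|2|3|3|0|0
0|0|3|2|0|2
3|3|2|0|0|0
0|1|0|3|1|2

30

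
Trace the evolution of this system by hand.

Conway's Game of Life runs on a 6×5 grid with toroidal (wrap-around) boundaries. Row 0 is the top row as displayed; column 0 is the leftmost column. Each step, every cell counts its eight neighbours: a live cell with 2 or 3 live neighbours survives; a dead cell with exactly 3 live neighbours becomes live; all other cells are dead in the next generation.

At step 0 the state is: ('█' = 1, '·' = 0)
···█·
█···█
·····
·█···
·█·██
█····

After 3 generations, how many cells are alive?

k=0  ···█·
█···█
·····
·█···
·█·██
█····
k=1  █····
····█
█····
█·█··
·██·█
█·██·
k=2  ██·█·
█···█
██··█
█·███
····█
█·██·
k=3  ···█·
··██·
··█··
··█··
·····
█·██·

8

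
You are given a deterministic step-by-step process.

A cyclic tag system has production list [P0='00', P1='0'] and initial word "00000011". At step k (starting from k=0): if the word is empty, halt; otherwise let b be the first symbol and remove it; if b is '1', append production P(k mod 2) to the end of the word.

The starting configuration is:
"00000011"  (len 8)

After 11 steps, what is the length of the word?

k=0  "00000011"  (len 8)
k=1  "0000011"  (len 7)
k=2  "000011"  (len 6)
k=3  "00011"  (len 5)
k=4  "0011"  (len 4)
k=5  "011"  (len 3)
k=6  "11"  (len 2)
k=7  "100"  (len 3)
k=8  "000"  (len 3)
k=9  "00"  (len 2)
k=10  "0"  (len 1)
k=11  (halted — word empty)

0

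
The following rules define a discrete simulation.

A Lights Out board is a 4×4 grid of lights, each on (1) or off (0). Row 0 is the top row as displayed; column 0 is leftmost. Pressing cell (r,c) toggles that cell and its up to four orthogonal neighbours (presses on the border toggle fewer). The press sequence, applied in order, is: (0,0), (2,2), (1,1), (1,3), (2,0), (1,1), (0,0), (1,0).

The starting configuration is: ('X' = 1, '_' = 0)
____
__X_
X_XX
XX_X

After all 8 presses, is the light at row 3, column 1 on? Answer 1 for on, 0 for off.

step 0: ____
__X_
X_XX
XX_X
step 1: XX__
X_X_
X_XX
XX_X
step 2: XX__
X___
XX__
XXXX
step 3: X___
_XX_
X___
XXXX
step 4: X__X
_X_X
X__X
XXXX
step 5: X__X
XX_X
_X_X
_XXX
step 6: XX_X
__XX
___X
_XXX
step 7: ___X
X_XX
___X
_XXX
step 8: X__X
_XXX
X__X
_XXX

1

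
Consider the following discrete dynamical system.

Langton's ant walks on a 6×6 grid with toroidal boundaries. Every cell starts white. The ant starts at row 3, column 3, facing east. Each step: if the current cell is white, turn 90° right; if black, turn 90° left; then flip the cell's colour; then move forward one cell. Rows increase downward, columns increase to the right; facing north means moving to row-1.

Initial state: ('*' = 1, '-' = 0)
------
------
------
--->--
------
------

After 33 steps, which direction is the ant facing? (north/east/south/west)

south

k=0  ------
------
------
--->--
------
------
k=1  ------
------
------
---*--
---v--
------
k=2  ------
------
------
---*--
--<*--
------
k=3  ------
------
------
--^*--
--**--
------
k=4  ------
------
------
--*>--
--**--
------
k=5  ------
------
---^--
--*---
--**--
------
k=6  ------
------
---*>-
--*---
--**--
------
k=7  ------
------
---**-
--*-v-
--**--
------
k=8  ------
------
---**-
--*<*-
--**--
------
k=9  ------
------
---^*-
--***-
--**--
------
k=10  ------
------
--<-*-
--***-
--**--
------
k=11  ------
--^---
--*-*-
--***-
--**--
------
k=12  ------
--*>--
--*-*-
--***-
--**--
------
k=13  ------
--**--
--*v*-
--***-
--**--
------
k=14  ------
--**--
--<**-
--***-
--**--
------
k=15  ------
--**--
---**-
--v**-
--**--
------
k=16  ------
--**--
---**-
--->*-
--**--
------
k=17  ------
--**--
---^*-
----*-
--**--
------
k=18  ------
--**--
--<-*-
----*-
--**--
------
k=19  ------
--^*--
--*-*-
----*-
--**--
------
k=20  ------
-<-*--
--*-*-
----*-
--**--
------
k=21  -^----
-*-*--
--*-*-
----*-
--**--
------
k=22  -*>---
-*-*--
--*-*-
----*-
--**--
------
k=23  -**---
-*v*--
--*-*-
----*-
--**--
------
k=24  -**---
-<**--
--*-*-
----*-
--**--
------
k=25  -**---
--**--
-v*-*-
----*-
--**--
------
k=26  -**---
--**--
<**-*-
----*-
--**--
------
k=27  -**---
^-**--
***-*-
----*-
--**--
------
k=28  -**---
*>**--
***-*-
----*-
--**--
------
k=29  -**---
****--
*v*-*-
----*-
--**--
------
k=30  -**---
****--
*->-*-
----*-
--**--
------
k=31  -**---
**^*--
*---*-
----*-
--**--
------
k=32  -**---
*<-*--
*---*-
----*-
--**--
------
k=33  -**---
*--*--
*v--*-
----*-
--**--
------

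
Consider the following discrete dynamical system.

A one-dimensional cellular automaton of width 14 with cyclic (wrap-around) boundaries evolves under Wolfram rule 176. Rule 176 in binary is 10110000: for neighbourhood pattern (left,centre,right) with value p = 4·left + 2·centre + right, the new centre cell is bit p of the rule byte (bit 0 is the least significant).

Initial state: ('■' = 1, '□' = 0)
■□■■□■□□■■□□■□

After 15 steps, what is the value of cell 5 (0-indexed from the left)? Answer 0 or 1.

0

0) ■□■■□■□□■■□□■□
1) □■□□■□■□□□■□□■
2) ■□■□□■□■□□□■□□
3) □■□■□□■□■□□□■□
4) □□■□■□□■□■□□□■
5) ■□□■□■□□■□■□□□
6) □■□□■□■□□■□■□□
7) □□■□□■□■□□■□■□
8) □□□■□□■□■□□■□■
9) ■□□□■□□■□■□□■□
10) □■□□□■□□■□■□□■
11) ■□■□□□■□□■□■□□
12) □■□■□□□■□□■□■□
13) □□■□■□□□■□□■□■
14) ■□□■□■□□□■□□■□
15) □■□□■□■□□□■□□■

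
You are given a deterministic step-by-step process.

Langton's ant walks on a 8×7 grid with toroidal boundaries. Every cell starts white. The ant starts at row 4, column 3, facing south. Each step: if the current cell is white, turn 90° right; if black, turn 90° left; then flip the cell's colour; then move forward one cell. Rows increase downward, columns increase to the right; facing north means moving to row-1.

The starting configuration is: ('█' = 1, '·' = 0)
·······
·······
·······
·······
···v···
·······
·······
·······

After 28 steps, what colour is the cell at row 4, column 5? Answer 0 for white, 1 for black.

k=0  ·······
·······
·······
·······
···v···
·······
·······
·······
k=1  ·······
·······
·······
·······
··<█···
·······
·······
·······
k=2  ·······
·······
·······
··^····
··██···
·······
·······
·······
k=3  ·······
·······
·······
··█>···
··██···
·······
·······
·······
k=4  ·······
·······
·······
··██···
··█v···
·······
·······
·······
k=5  ·······
·······
·······
··██···
··█·>··
·······
·······
·······
k=6  ·······
·······
·······
··██···
··█·█··
····v··
·······
·······
k=7  ·······
·······
·······
··██···
··█·█··
···<█··
·······
·······
k=8  ·······
·······
·······
··██···
··█^█··
···██··
·······
·······
k=9  ·······
·······
·······
··██···
··██>··
···██··
·······
·······
k=10  ·······
·······
·······
··██^··
··██···
···██··
·······
·······
k=11  ·······
·······
·······
··███>·
··██···
···██··
·······
·······
k=12  ·······
·······
·······
··████·
··██·v·
···██··
·······
·······
k=13  ·······
·······
·······
··████·
··██<█·
···██··
·······
·······
k=14  ·······
·······
·······
··██^█·
··████·
···██··
·······
·······
k=15  ·······
·······
·······
··█<·█·
··████·
···██··
·······
·······
k=16  ·······
·······
·······
··█··█·
··█v██·
···██··
·······
·······
k=17  ·······
·······
·······
··█··█·
··█·>█·
···██··
·······
·······
k=18  ·······
·······
·······
··█·^█·
··█··█·
···██··
·······
·······
k=19  ·······
·······
·······
··█·█>·
··█··█·
···██··
·······
·······
k=20  ·······
·······
·····^·
··█·█··
··█··█·
···██··
·······
·······
k=21  ·······
·······
·····█>
··█·█··
··█··█·
···██··
·······
·······
k=22  ·······
·······
·····██
··█·█·v
··█··█·
···██··
·······
·······
k=23  ·······
·······
·····██
··█·█<█
··█··█·
···██··
·······
·······
k=24  ·······
·······
·····^█
··█·███
··█··█·
···██··
·······
·······
k=25  ·······
·······
····<·█
··█·███
··█··█·
···██··
·······
·······
k=26  ·······
····^··
····█·█
··█·███
··█··█·
···██··
·······
·······
k=27  ·······
····█>·
····█·█
··█·███
··█··█·
···██··
·······
·······
k=28  ·······
····██·
····█v█
··█·███
··█··█·
···██··
·······
·······

1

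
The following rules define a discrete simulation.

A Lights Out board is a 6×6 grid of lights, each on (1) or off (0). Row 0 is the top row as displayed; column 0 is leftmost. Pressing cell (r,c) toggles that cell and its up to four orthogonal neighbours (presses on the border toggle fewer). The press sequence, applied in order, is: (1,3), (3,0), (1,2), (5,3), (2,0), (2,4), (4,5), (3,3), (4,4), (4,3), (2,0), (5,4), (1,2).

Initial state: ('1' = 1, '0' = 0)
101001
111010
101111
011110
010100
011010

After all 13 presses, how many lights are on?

gen 0: 101001
111010
101111
011110
010100
011010
gen 1: 101101
110100
101011
011110
010100
011010
gen 2: 101101
110100
001011
101110
110100
011010
gen 3: 100101
101000
000011
101110
110100
011010
gen 4: 100101
101000
000011
101110
110000
010100
gen 5: 100101
001000
110011
001110
110000
010100
gen 6: 100101
001010
110100
001100
110000
010100
gen 7: 100101
001010
110100
001101
110011
010101
gen 8: 100101
001010
110000
000011
110111
010101
gen 9: 100101
001010
110000
000001
110000
010111
gen 10: 100101
001010
110000
000101
111110
010011
gen 11: 100101
101010
000000
100101
111110
010011
gen 12: 100101
101010
000000
100101
111100
010100
gen 13: 101101
110110
001000
100101
111100
010100

18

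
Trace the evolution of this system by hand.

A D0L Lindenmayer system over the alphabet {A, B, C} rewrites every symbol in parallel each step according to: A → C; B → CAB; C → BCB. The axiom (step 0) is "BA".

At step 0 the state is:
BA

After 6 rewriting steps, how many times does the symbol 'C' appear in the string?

196

[0] BA
[1] CABC
[2] BCBCCABBCB
[3] CABBCBCABBCBBCBCCABCABBCBCAB
[4] BCBCCABCABBCBCABBCBCCABCABBCBCABCABBCBCABBCBBCBCCABBCBCCABCABBCBCABBCBCCAB
[5] CABBCBCABBCBBCBCCABBCBCCABCABBCBCABBCBCCABCABBCBCABBCBBCBC…BCBCABBCBBCBCCABBCBCCABCABBCBCABBCBCCABCABBCBCABBCBBCBCCAB  (len 196)
[6] BCBCCABCABBCBCABBCBCCABCABBCBCABCABBCBCABBCBBCBCCABCABBCBC…BCBCCABBCBCCABCABBCBCABBCBCCABCABBCBCABCABBCBCABBCBBCBCCAB  (len 522)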